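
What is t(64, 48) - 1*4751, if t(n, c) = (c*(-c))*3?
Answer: -11663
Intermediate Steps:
t(n, c) = -3*c² (t(n, c) = -c²*3 = -3*c²)
t(64, 48) - 1*4751 = -3*48² - 1*4751 = -3*2304 - 4751 = -6912 - 4751 = -11663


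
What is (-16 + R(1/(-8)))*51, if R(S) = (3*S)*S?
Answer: -52071/64 ≈ -813.61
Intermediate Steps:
R(S) = 3*S²
(-16 + R(1/(-8)))*51 = (-16 + 3*(1/(-8))²)*51 = (-16 + 3*(-⅛)²)*51 = (-16 + 3*(1/64))*51 = (-16 + 3/64)*51 = -1021/64*51 = -52071/64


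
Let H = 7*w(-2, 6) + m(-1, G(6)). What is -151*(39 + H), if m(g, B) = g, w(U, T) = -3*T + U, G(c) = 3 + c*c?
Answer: 15402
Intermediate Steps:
G(c) = 3 + c²
w(U, T) = U - 3*T
H = -141 (H = 7*(-2 - 3*6) - 1 = 7*(-2 - 18) - 1 = 7*(-20) - 1 = -140 - 1 = -141)
-151*(39 + H) = -151*(39 - 141) = -151*(-102) = 15402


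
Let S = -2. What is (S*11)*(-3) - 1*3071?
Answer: -3005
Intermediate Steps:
(S*11)*(-3) - 1*3071 = -2*11*(-3) - 1*3071 = -22*(-3) - 3071 = 66 - 3071 = -3005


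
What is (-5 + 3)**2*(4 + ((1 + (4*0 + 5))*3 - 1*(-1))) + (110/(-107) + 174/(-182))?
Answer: 876485/9737 ≈ 90.016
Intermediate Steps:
(-5 + 3)**2*(4 + ((1 + (4*0 + 5))*3 - 1*(-1))) + (110/(-107) + 174/(-182)) = (-2)**2*(4 + ((1 + (0 + 5))*3 + 1)) + (110*(-1/107) + 174*(-1/182)) = 4*(4 + ((1 + 5)*3 + 1)) + (-110/107 - 87/91) = 4*(4 + (6*3 + 1)) - 19319/9737 = 4*(4 + (18 + 1)) - 19319/9737 = 4*(4 + 19) - 19319/9737 = 4*23 - 19319/9737 = 92 - 19319/9737 = 876485/9737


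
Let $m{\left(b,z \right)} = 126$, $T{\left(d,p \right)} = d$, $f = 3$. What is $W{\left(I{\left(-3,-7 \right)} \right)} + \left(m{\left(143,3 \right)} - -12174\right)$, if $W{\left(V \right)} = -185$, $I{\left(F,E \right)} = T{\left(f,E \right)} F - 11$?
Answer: $12115$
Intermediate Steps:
$I{\left(F,E \right)} = -11 + 3 F$ ($I{\left(F,E \right)} = 3 F - 11 = -11 + 3 F$)
$W{\left(I{\left(-3,-7 \right)} \right)} + \left(m{\left(143,3 \right)} - -12174\right) = -185 + \left(126 - -12174\right) = -185 + \left(126 + 12174\right) = -185 + 12300 = 12115$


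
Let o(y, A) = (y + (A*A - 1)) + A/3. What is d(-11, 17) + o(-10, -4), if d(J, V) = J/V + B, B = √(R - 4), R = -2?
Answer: 154/51 + I*√6 ≈ 3.0196 + 2.4495*I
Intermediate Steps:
B = I*√6 (B = √(-2 - 4) = √(-6) = I*√6 ≈ 2.4495*I)
d(J, V) = I*√6 + J/V (d(J, V) = J/V + I*√6 = I*√6 + J/V)
o(y, A) = -1 + y + A² + A/3 (o(y, A) = (y + (A² - 1)) + A*(⅓) = (y + (-1 + A²)) + A/3 = (-1 + y + A²) + A/3 = -1 + y + A² + A/3)
d(-11, 17) + o(-10, -4) = (I*√6 - 11/17) + (-1 - 10 + (-4)² + (⅓)*(-4)) = (I*√6 - 11*1/17) + (-1 - 10 + 16 - 4/3) = (I*√6 - 11/17) + 11/3 = (-11/17 + I*√6) + 11/3 = 154/51 + I*√6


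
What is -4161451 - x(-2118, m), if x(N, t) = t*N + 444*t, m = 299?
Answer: -3660925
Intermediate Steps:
x(N, t) = 444*t + N*t (x(N, t) = N*t + 444*t = 444*t + N*t)
-4161451 - x(-2118, m) = -4161451 - 299*(444 - 2118) = -4161451 - 299*(-1674) = -4161451 - 1*(-500526) = -4161451 + 500526 = -3660925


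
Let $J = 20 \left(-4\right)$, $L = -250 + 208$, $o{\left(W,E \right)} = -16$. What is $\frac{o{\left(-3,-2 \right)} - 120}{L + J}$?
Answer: $\frac{68}{61} \approx 1.1148$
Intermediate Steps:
$L = -42$
$J = -80$
$\frac{o{\left(-3,-2 \right)} - 120}{L + J} = \frac{-16 - 120}{-42 - 80} = - \frac{136}{-122} = \left(-136\right) \left(- \frac{1}{122}\right) = \frac{68}{61}$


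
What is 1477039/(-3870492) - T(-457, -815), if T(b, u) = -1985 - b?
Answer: 5912634737/3870492 ≈ 1527.6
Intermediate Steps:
1477039/(-3870492) - T(-457, -815) = 1477039/(-3870492) - (-1985 - 1*(-457)) = 1477039*(-1/3870492) - (-1985 + 457) = -1477039/3870492 - 1*(-1528) = -1477039/3870492 + 1528 = 5912634737/3870492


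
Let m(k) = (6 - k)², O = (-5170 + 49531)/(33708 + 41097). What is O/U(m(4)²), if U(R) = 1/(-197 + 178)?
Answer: -280953/24935 ≈ -11.267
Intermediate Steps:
O = 14787/24935 (O = 44361/74805 = 44361*(1/74805) = 14787/24935 ≈ 0.59302)
U(R) = -1/19 (U(R) = 1/(-19) = -1/19)
O/U(m(4)²) = 14787/(24935*(-1/19)) = (14787/24935)*(-19) = -280953/24935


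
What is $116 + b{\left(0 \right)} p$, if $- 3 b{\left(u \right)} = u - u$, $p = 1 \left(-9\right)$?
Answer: $116$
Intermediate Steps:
$p = -9$
$b{\left(u \right)} = 0$ ($b{\left(u \right)} = - \frac{u - u}{3} = \left(- \frac{1}{3}\right) 0 = 0$)
$116 + b{\left(0 \right)} p = 116 + 0 \left(-9\right) = 116 + 0 = 116$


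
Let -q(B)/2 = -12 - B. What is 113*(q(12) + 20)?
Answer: 7684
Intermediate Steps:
q(B) = 24 + 2*B (q(B) = -2*(-12 - B) = 24 + 2*B)
113*(q(12) + 20) = 113*((24 + 2*12) + 20) = 113*((24 + 24) + 20) = 113*(48 + 20) = 113*68 = 7684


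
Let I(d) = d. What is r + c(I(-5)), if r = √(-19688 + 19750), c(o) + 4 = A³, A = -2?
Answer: -12 + √62 ≈ -4.1260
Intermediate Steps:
c(o) = -12 (c(o) = -4 + (-2)³ = -4 - 8 = -12)
r = √62 ≈ 7.8740
r + c(I(-5)) = √62 - 12 = -12 + √62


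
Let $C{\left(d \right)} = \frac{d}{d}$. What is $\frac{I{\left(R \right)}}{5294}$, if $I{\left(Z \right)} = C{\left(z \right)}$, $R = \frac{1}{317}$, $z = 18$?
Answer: $\frac{1}{5294} \approx 0.00018889$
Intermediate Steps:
$R = \frac{1}{317} \approx 0.0031546$
$C{\left(d \right)} = 1$
$I{\left(Z \right)} = 1$
$\frac{I{\left(R \right)}}{5294} = 1 \cdot \frac{1}{5294} = \frac{1}{5294}$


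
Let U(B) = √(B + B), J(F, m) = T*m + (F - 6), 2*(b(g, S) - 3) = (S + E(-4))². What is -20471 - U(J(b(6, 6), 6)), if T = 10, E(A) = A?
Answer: -20471 - √118 ≈ -20482.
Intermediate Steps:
b(g, S) = 3 + (-4 + S)²/2 (b(g, S) = 3 + (S - 4)²/2 = 3 + (-4 + S)²/2)
J(F, m) = -6 + F + 10*m (J(F, m) = 10*m + (F - 6) = 10*m + (-6 + F) = -6 + F + 10*m)
U(B) = √2*√B (U(B) = √(2*B) = √2*√B)
-20471 - U(J(b(6, 6), 6)) = -20471 - √2*√(-6 + (3 + (-4 + 6)²/2) + 10*6) = -20471 - √2*√(-6 + (3 + (½)*2²) + 60) = -20471 - √2*√(-6 + (3 + (½)*4) + 60) = -20471 - √2*√(-6 + (3 + 2) + 60) = -20471 - √2*√(-6 + 5 + 60) = -20471 - √2*√59 = -20471 - √118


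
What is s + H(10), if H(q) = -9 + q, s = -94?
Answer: -93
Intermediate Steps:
s + H(10) = -94 + (-9 + 10) = -94 + 1 = -93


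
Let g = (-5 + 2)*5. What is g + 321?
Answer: 306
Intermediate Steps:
g = -15 (g = -3*5 = -15)
g + 321 = -15 + 321 = 306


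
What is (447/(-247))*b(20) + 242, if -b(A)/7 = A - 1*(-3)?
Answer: 131741/247 ≈ 533.36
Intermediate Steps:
b(A) = -21 - 7*A (b(A) = -7*(A - 1*(-3)) = -7*(A + 3) = -7*(3 + A) = -21 - 7*A)
(447/(-247))*b(20) + 242 = (447/(-247))*(-21 - 7*20) + 242 = (447*(-1/247))*(-21 - 140) + 242 = -447/247*(-161) + 242 = 71967/247 + 242 = 131741/247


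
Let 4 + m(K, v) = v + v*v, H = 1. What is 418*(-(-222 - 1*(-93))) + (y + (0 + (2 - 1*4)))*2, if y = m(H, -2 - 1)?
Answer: 53922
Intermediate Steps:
m(K, v) = -4 + v + v**2 (m(K, v) = -4 + (v + v*v) = -4 + (v + v**2) = -4 + v + v**2)
y = 2 (y = -4 + (-2 - 1) + (-2 - 1)**2 = -4 - 3 + (-3)**2 = -4 - 3 + 9 = 2)
418*(-(-222 - 1*(-93))) + (y + (0 + (2 - 1*4)))*2 = 418*(-(-222 - 1*(-93))) + (2 + (0 + (2 - 1*4)))*2 = 418*(-(-222 + 93)) + (2 + (0 + (2 - 4)))*2 = 418*(-1*(-129)) + (2 + (0 - 2))*2 = 418*129 + (2 - 2)*2 = 53922 + 0*2 = 53922 + 0 = 53922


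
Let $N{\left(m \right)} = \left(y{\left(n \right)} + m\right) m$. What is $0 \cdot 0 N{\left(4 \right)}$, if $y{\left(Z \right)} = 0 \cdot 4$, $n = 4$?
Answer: $0$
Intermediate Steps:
$y{\left(Z \right)} = 0$
$N{\left(m \right)} = m^{2}$ ($N{\left(m \right)} = \left(0 + m\right) m = m m = m^{2}$)
$0 \cdot 0 N{\left(4 \right)} = 0 \cdot 0 \cdot 4^{2} = 0 \cdot 16 = 0$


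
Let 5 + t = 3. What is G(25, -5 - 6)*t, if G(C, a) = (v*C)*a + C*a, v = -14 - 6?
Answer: -10450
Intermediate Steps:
t = -2 (t = -5 + 3 = -2)
v = -20
G(C, a) = -19*C*a (G(C, a) = (-20*C)*a + C*a = -20*C*a + C*a = -19*C*a)
G(25, -5 - 6)*t = -19*25*(-5 - 6)*(-2) = -19*25*(-11)*(-2) = 5225*(-2) = -10450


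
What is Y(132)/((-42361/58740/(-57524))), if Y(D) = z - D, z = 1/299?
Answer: -12123400440720/1151449 ≈ -1.0529e+7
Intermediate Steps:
z = 1/299 ≈ 0.0033445
Y(D) = 1/299 - D
Y(132)/((-42361/58740/(-57524))) = (1/299 - 1*132)/((-42361/58740/(-57524))) = (1/299 - 132)/((-42361*1/58740*(-1/57524))) = -39467/(299*((-3851/5340*(-1/57524)))) = -39467/(299*3851/307178160) = -39467/299*307178160/3851 = -12123400440720/1151449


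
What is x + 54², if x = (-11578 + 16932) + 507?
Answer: 8777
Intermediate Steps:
x = 5861 (x = 5354 + 507 = 5861)
x + 54² = 5861 + 54² = 5861 + 2916 = 8777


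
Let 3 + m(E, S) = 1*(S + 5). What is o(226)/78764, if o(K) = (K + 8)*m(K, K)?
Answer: 13338/19691 ≈ 0.67737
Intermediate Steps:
m(E, S) = 2 + S (m(E, S) = -3 + 1*(S + 5) = -3 + 1*(5 + S) = -3 + (5 + S) = 2 + S)
o(K) = (2 + K)*(8 + K) (o(K) = (K + 8)*(2 + K) = (8 + K)*(2 + K) = (2 + K)*(8 + K))
o(226)/78764 = ((2 + 226)*(8 + 226))/78764 = (228*234)*(1/78764) = 53352*(1/78764) = 13338/19691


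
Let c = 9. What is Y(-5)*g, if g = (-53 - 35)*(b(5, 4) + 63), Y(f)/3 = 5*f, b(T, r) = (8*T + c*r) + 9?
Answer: 976800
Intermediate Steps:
b(T, r) = 9 + 8*T + 9*r (b(T, r) = (8*T + 9*r) + 9 = 9 + 8*T + 9*r)
Y(f) = 15*f (Y(f) = 3*(5*f) = 15*f)
g = -13024 (g = (-53 - 35)*((9 + 8*5 + 9*4) + 63) = -88*((9 + 40 + 36) + 63) = -88*(85 + 63) = -88*148 = -13024)
Y(-5)*g = (15*(-5))*(-13024) = -75*(-13024) = 976800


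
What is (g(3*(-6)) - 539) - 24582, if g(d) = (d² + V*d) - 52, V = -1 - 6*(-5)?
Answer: -25371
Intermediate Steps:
V = 29 (V = -1 + 30 = 29)
g(d) = -52 + d² + 29*d (g(d) = (d² + 29*d) - 52 = -52 + d² + 29*d)
(g(3*(-6)) - 539) - 24582 = ((-52 + (3*(-6))² + 29*(3*(-6))) - 539) - 24582 = ((-52 + (-18)² + 29*(-18)) - 539) - 24582 = ((-52 + 324 - 522) - 539) - 24582 = (-250 - 539) - 24582 = -789 - 24582 = -25371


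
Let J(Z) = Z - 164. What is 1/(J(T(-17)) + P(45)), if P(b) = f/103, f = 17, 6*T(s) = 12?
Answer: -103/16669 ≈ -0.0061791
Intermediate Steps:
T(s) = 2 (T(s) = (1/6)*12 = 2)
J(Z) = -164 + Z
P(b) = 17/103
1/(J(T(-17)) + P(45)) = 1/((-164 + 2) + 17/103) = 1/(-162 + 17/103) = 1/(-16669/103) = -103/16669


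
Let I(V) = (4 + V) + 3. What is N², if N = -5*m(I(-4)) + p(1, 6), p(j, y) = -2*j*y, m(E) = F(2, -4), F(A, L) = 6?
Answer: 1764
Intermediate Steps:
I(V) = 7 + V
m(E) = 6
p(j, y) = -2*j*y
N = -42 (N = -5*6 - 2*1*6 = -30 - 12 = -42)
N² = (-42)² = 1764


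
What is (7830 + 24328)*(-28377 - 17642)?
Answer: -1479879002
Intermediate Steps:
(7830 + 24328)*(-28377 - 17642) = 32158*(-46019) = -1479879002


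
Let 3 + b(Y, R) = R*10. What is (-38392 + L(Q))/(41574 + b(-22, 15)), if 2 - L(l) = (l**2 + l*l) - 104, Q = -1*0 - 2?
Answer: -38294/41721 ≈ -0.91786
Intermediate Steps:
b(Y, R) = -3 + 10*R (b(Y, R) = -3 + R*10 = -3 + 10*R)
Q = -2 (Q = 0 - 2 = -2)
L(l) = 106 - 2*l**2 (L(l) = 2 - ((l**2 + l*l) - 104) = 2 - ((l**2 + l**2) - 104) = 2 - (2*l**2 - 104) = 2 - (-104 + 2*l**2) = 2 + (104 - 2*l**2) = 106 - 2*l**2)
(-38392 + L(Q))/(41574 + b(-22, 15)) = (-38392 + (106 - 2*(-2)**2))/(41574 + (-3 + 10*15)) = (-38392 + (106 - 2*4))/(41574 + (-3 + 150)) = (-38392 + (106 - 8))/(41574 + 147) = (-38392 + 98)/41721 = -38294*1/41721 = -38294/41721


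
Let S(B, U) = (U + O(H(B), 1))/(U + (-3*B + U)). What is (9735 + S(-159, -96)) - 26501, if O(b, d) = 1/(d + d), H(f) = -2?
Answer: -9556811/570 ≈ -16766.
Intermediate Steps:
O(b, d) = 1/(2*d)
S(B, U) = (½ + U)/(-3*B + 2*U) (S(B, U) = (U + (½)/1)/(U + (-3*B + U)) = (U + (½)*1)/(U + (U - 3*B)) = (U + ½)/(-3*B + 2*U) = (½ + U)/(-3*B + 2*U))
(9735 + S(-159, -96)) - 26501 = (9735 + (-1 - 2*(-96))/(2*(-2*(-96) + 3*(-159)))) - 26501 = (9735 + (-1 + 192)/(2*(192 - 477))) - 26501 = (9735 + (½)*191/(-285)) - 26501 = (9735 + (½)*(-1/285)*191) - 26501 = (9735 - 191/570) - 26501 = 5548759/570 - 26501 = -9556811/570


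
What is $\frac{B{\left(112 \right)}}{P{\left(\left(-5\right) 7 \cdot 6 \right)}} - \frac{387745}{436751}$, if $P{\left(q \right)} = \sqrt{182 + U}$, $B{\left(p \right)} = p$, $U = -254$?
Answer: $- \frac{387745}{436751} - \frac{28 i \sqrt{2}}{3} \approx -0.88779 - 13.199 i$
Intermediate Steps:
$P{\left(q \right)} = 6 i \sqrt{2}$ ($P{\left(q \right)} = \sqrt{182 - 254} = \sqrt{-72} = 6 i \sqrt{2}$)
$\frac{B{\left(112 \right)}}{P{\left(\left(-5\right) 7 \cdot 6 \right)}} - \frac{387745}{436751} = \frac{112}{6 i \sqrt{2}} - \frac{387745}{436751} = 112 \left(- \frac{i \sqrt{2}}{12}\right) - \frac{387745}{436751} = - \frac{28 i \sqrt{2}}{3} - \frac{387745}{436751} = - \frac{387745}{436751} - \frac{28 i \sqrt{2}}{3}$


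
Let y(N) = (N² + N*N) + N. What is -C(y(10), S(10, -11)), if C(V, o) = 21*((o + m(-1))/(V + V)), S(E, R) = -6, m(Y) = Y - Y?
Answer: 3/10 ≈ 0.30000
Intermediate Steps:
m(Y) = 0
y(N) = N + 2*N² (y(N) = (N² + N²) + N = 2*N² + N = N + 2*N²)
C(V, o) = 21*o/(2*V) (C(V, o) = 21*((o + 0)/(V + V)) = 21*(o/((2*V))) = 21*(o*(1/(2*V))) = 21*(o/(2*V)) = 21*o/(2*V))
-C(y(10), S(10, -11)) = -21*(-6)/(2*(10*(1 + 2*10))) = -21*(-6)/(2*(10*(1 + 20))) = -21*(-6)/(2*(10*21)) = -21*(-6)/(2*210) = -1*(-3/10) = 3/10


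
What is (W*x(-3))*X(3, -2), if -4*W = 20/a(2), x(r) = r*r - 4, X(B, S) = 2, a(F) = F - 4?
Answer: 25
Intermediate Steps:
a(F) = -4 + F
x(r) = -4 + r² (x(r) = r² - 4 = -4 + r²)
W = 5/2 (W = -5/(-4 + 2) = -5/(-2) = -5*(-1)/2 = -¼*(-10) = 5/2 ≈ 2.5000)
(W*x(-3))*X(3, -2) = (5*(-4 + (-3)²)/2)*2 = (5*(-4 + 9)/2)*2 = ((5/2)*5)*2 = (25/2)*2 = 25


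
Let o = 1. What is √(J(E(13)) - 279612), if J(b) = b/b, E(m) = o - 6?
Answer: I*√279611 ≈ 528.78*I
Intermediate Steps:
E(m) = -5 (E(m) = 1 - 6 = -5)
J(b) = 1
√(J(E(13)) - 279612) = √(1 - 279612) = √(-279611) = I*√279611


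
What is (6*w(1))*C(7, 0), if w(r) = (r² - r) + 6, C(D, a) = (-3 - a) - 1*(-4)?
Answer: 36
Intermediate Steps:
C(D, a) = 1 - a (C(D, a) = (-3 - a) + 4 = 1 - a)
w(r) = 6 + r² - r
(6*w(1))*C(7, 0) = (6*(6 + 1² - 1*1))*(1 - 1*0) = (6*(6 + 1 - 1))*(1 + 0) = (6*6)*1 = 36*1 = 36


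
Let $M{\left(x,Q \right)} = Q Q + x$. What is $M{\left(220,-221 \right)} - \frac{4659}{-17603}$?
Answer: $\frac{863625442}{17603} \approx 49061.0$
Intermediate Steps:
$M{\left(x,Q \right)} = x + Q^{2}$ ($M{\left(x,Q \right)} = Q^{2} + x = x + Q^{2}$)
$M{\left(220,-221 \right)} - \frac{4659}{-17603} = \left(220 + \left(-221\right)^{2}\right) - \frac{4659}{-17603} = \left(220 + 48841\right) - 4659 \left(- \frac{1}{17603}\right) = 49061 - - \frac{4659}{17603} = 49061 + \frac{4659}{17603} = \frac{863625442}{17603}$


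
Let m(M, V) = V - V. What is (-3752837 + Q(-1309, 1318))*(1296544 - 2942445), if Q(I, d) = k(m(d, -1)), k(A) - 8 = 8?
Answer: 6176771836721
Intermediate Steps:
m(M, V) = 0
k(A) = 16 (k(A) = 8 + 8 = 16)
Q(I, d) = 16
(-3752837 + Q(-1309, 1318))*(1296544 - 2942445) = (-3752837 + 16)*(1296544 - 2942445) = -3752821*(-1645901) = 6176771836721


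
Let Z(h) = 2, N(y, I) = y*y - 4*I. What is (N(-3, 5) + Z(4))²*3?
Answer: 243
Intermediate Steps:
N(y, I) = y² - 4*I
(N(-3, 5) + Z(4))²*3 = (((-3)² - 4*5) + 2)²*3 = ((9 - 20) + 2)²*3 = (-11 + 2)²*3 = (-9)²*3 = 81*3 = 243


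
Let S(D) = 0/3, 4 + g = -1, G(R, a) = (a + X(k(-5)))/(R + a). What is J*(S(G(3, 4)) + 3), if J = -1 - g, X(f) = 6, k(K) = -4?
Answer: 12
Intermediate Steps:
G(R, a) = (6 + a)/(R + a) (G(R, a) = (a + 6)/(R + a) = (6 + a)/(R + a))
g = -5 (g = -4 - 1 = -5)
J = 4 (J = -1 - 1*(-5) = -1 + 5 = 4)
S(D) = 0 (S(D) = 0*(⅓) = 0)
J*(S(G(3, 4)) + 3) = 4*(0 + 3) = 4*3 = 12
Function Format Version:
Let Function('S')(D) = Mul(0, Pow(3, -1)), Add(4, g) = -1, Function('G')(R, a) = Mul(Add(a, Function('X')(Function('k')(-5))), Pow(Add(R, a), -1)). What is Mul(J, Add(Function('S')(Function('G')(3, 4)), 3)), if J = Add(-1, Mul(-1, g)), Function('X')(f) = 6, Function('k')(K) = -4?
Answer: 12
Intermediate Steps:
Function('G')(R, a) = Mul(Pow(Add(R, a), -1), Add(6, a)) (Function('G')(R, a) = Mul(Add(a, 6), Pow(Add(R, a), -1)) = Mul(Add(6, a), Pow(Add(R, a), -1)) = Mul(Pow(Add(R, a), -1), Add(6, a)))
g = -5 (g = Add(-4, -1) = -5)
J = 4 (J = Add(-1, Mul(-1, -5)) = Add(-1, 5) = 4)
Function('S')(D) = 0 (Function('S')(D) = Mul(0, Rational(1, 3)) = 0)
Mul(J, Add(Function('S')(Function('G')(3, 4)), 3)) = Mul(4, Add(0, 3)) = Mul(4, 3) = 12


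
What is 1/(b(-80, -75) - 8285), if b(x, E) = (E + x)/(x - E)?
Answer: -1/8254 ≈ -0.00012115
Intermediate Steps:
b(x, E) = (E + x)/(x - E)
1/(b(-80, -75) - 8285) = 1/((-75 - 80)/(-80 - 1*(-75)) - 8285) = 1/(-155/(-80 + 75) - 8285) = 1/(-155/(-5) - 8285) = 1/(-1/5*(-155) - 8285) = 1/(31 - 8285) = 1/(-8254) = -1/8254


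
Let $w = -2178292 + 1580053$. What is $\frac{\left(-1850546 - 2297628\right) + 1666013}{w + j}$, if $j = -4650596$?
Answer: $\frac{2482161}{5248835} \approx 0.4729$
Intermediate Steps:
$w = -598239$
$\frac{\left(-1850546 - 2297628\right) + 1666013}{w + j} = \frac{\left(-1850546 - 2297628\right) + 1666013}{-598239 - 4650596} = \frac{-4148174 + 1666013}{-5248835} = \left(-2482161\right) \left(- \frac{1}{5248835}\right) = \frac{2482161}{5248835}$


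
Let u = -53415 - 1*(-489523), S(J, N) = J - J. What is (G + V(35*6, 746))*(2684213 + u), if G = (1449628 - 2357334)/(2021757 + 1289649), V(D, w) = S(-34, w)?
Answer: -472055682271/551901 ≈ -8.5533e+5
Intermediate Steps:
S(J, N) = 0
V(D, w) = 0
u = 436108 (u = -53415 + 489523 = 436108)
G = -453853/1655703 (G = -907706/3311406 = -907706*1/3311406 = -453853/1655703 ≈ -0.27412)
(G + V(35*6, 746))*(2684213 + u) = (-453853/1655703 + 0)*(2684213 + 436108) = -453853/1655703*3120321 = -472055682271/551901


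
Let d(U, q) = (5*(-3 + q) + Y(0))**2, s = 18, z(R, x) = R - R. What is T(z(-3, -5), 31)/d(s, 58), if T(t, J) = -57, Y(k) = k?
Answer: -57/75625 ≈ -0.00075372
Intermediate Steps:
z(R, x) = 0
d(U, q) = (-15 + 5*q)**2 (d(U, q) = (5*(-3 + q) + 0)**2 = ((-15 + 5*q) + 0)**2 = (-15 + 5*q)**2)
T(z(-3, -5), 31)/d(s, 58) = -57*1/(25*(-3 + 58)**2) = -57/(25*55**2) = -57/(25*3025) = -57/75625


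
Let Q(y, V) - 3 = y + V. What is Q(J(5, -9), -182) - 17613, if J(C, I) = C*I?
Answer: -17837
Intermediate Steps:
Q(y, V) = 3 + V + y (Q(y, V) = 3 + (y + V) = 3 + (V + y) = 3 + V + y)
Q(J(5, -9), -182) - 17613 = (3 - 182 + 5*(-9)) - 17613 = (3 - 182 - 45) - 17613 = -224 - 17613 = -17837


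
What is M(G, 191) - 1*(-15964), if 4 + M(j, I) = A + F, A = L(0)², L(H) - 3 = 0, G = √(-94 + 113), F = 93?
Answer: 16062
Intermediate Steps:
G = √19 ≈ 4.3589
L(H) = 3 (L(H) = 3 + 0 = 3)
A = 9 (A = 3² = 9)
M(j, I) = 98 (M(j, I) = -4 + (9 + 93) = -4 + 102 = 98)
M(G, 191) - 1*(-15964) = 98 - 1*(-15964) = 98 + 15964 = 16062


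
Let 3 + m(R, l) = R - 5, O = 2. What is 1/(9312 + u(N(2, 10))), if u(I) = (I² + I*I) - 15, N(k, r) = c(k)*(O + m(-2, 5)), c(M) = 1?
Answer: 1/9425 ≈ 0.00010610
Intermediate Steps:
m(R, l) = -8 + R (m(R, l) = -3 + (R - 5) = -3 + (-5 + R) = -8 + R)
N(k, r) = -8 (N(k, r) = 1*(2 + (-8 - 2)) = 1*(2 - 10) = 1*(-8) = -8)
u(I) = -15 + 2*I² (u(I) = (I² + I²) - 15 = 2*I² - 15 = -15 + 2*I²)
1/(9312 + u(N(2, 10))) = 1/(9312 + (-15 + 2*(-8)²)) = 1/(9312 + (-15 + 2*64)) = 1/(9312 + (-15 + 128)) = 1/(9312 + 113) = 1/9425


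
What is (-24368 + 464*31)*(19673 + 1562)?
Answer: -212010240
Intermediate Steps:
(-24368 + 464*31)*(19673 + 1562) = (-24368 + 14384)*21235 = -9984*21235 = -212010240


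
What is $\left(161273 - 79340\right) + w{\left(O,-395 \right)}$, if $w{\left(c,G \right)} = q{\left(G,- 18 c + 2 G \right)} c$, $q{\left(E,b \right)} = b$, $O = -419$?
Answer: $-2747155$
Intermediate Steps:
$w{\left(c,G \right)} = c \left(- 18 c + 2 G\right)$ ($w{\left(c,G \right)} = \left(- 18 c + 2 G\right) c = c \left(- 18 c + 2 G\right)$)
$\left(161273 - 79340\right) + w{\left(O,-395 \right)} = \left(161273 - 79340\right) + 2 \left(-419\right) \left(-395 - -3771\right) = 81933 + 2 \left(-419\right) \left(-395 + 3771\right) = 81933 + 2 \left(-419\right) 3376 = 81933 - 2829088 = -2747155$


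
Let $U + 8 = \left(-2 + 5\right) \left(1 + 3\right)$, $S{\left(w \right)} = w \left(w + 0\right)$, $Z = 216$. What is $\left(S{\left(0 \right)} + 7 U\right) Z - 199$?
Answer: $5849$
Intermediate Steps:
$S{\left(w \right)} = w^{2}$ ($S{\left(w \right)} = w w = w^{2}$)
$U = 4$ ($U = -8 + \left(-2 + 5\right) \left(1 + 3\right) = -8 + 3 \cdot 4 = -8 + 12 = 4$)
$\left(S{\left(0 \right)} + 7 U\right) Z - 199 = \left(0^{2} + 7 \cdot 4\right) 216 - 199 = \left(0 + 28\right) 216 - 199 = 28 \cdot 216 - 199 = 6048 - 199 = 5849$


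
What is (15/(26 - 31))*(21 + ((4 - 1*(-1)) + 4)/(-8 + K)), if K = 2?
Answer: -117/2 ≈ -58.500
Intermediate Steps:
(15/(26 - 31))*(21 + ((4 - 1*(-1)) + 4)/(-8 + K)) = (15/(26 - 31))*(21 + ((4 - 1*(-1)) + 4)/(-8 + 2)) = (15/(-5))*(21 + ((4 + 1) + 4)/(-6)) = (-⅕*15)*(21 + (5 + 4)*(-⅙)) = -3*(21 + 9*(-⅙)) = -3*(21 - 3/2) = -3*39/2 = -117/2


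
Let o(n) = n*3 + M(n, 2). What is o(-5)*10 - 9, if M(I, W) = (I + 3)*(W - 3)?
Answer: -139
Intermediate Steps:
M(I, W) = (-3 + W)*(3 + I) (M(I, W) = (3 + I)*(-3 + W) = (-3 + W)*(3 + I))
o(n) = -3 + 2*n (o(n) = n*3 + (-9 - 3*n + 3*2 + n*2) = 3*n + (-9 - 3*n + 6 + 2*n) = 3*n + (-3 - n) = -3 + 2*n)
o(-5)*10 - 9 = (-3 + 2*(-5))*10 - 9 = (-3 - 10)*10 - 9 = -13*10 - 9 = -130 - 9 = -139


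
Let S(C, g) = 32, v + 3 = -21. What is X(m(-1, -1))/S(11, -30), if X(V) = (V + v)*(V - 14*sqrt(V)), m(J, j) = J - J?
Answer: 0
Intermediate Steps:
v = -24 (v = -3 - 21 = -24)
m(J, j) = 0
X(V) = (-24 + V)*(V - 14*sqrt(V)) (X(V) = (V - 24)*(V - 14*sqrt(V)) = (-24 + V)*(V - 14*sqrt(V)))
X(m(-1, -1))/S(11, -30) = (0**2 - 24*0 - 14*0**(3/2) + 336*sqrt(0))/32 = (0 + 0 - 14*0 + 336*0)*(1/32) = (0 + 0 + 0 + 0)*(1/32) = 0*(1/32) = 0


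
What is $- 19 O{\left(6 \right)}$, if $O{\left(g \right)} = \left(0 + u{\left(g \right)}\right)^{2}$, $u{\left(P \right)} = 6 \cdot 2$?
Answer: $-2736$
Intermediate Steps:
$u{\left(P \right)} = 12$
$O{\left(g \right)} = 144$ ($O{\left(g \right)} = \left(0 + 12\right)^{2} = 12^{2} = 144$)
$- 19 O{\left(6 \right)} = \left(-19\right) 144 = -2736$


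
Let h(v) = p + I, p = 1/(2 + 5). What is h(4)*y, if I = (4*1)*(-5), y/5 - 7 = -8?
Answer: 695/7 ≈ 99.286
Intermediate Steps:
y = -5 (y = 35 + 5*(-8) = 35 - 40 = -5)
p = ⅐ (p = 1/7 = ⅐ ≈ 0.14286)
I = -20 (I = 4*(-5) = -20)
h(v) = -139/7 (h(v) = ⅐ - 20 = -139/7)
h(4)*y = -139/7*(-5) = 695/7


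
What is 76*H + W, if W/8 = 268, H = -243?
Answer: -16324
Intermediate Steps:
W = 2144 (W = 8*268 = 2144)
76*H + W = 76*(-243) + 2144 = -18468 + 2144 = -16324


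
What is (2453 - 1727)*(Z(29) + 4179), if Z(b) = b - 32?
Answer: 3031776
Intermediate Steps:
Z(b) = -32 + b
(2453 - 1727)*(Z(29) + 4179) = (2453 - 1727)*((-32 + 29) + 4179) = 726*(-3 + 4179) = 726*4176 = 3031776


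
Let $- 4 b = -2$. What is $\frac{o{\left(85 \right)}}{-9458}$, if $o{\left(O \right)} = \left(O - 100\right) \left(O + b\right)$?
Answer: $\frac{2565}{18916} \approx 0.1356$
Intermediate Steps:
$b = \frac{1}{2}$ ($b = \left(- \frac{1}{4}\right) \left(-2\right) = \frac{1}{2} \approx 0.5$)
$o{\left(O \right)} = \left(\frac{1}{2} + O\right) \left(-100 + O\right)$ ($o{\left(O \right)} = \left(O - 100\right) \left(O + \frac{1}{2}\right) = \left(-100 + O\right) \left(\frac{1}{2} + O\right) = \left(\frac{1}{2} + O\right) \left(-100 + O\right)$)
$\frac{o{\left(85 \right)}}{-9458} = \frac{-50 + 85^{2} - \frac{16915}{2}}{-9458} = \left(-50 + 7225 - \frac{16915}{2}\right) \left(- \frac{1}{9458}\right) = \left(- \frac{2565}{2}\right) \left(- \frac{1}{9458}\right) = \frac{2565}{18916}$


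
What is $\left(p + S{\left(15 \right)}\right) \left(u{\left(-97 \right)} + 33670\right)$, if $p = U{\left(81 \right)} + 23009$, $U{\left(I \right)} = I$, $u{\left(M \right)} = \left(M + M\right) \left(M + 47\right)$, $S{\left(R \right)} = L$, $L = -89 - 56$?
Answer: $995124650$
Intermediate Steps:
$L = -145$ ($L = -89 - 56 = -145$)
$S{\left(R \right)} = -145$
$u{\left(M \right)} = 2 M \left(47 + M\right)$
$p = 23090$ ($p = 81 + 23009 = 23090$)
$\left(p + S{\left(15 \right)}\right) \left(u{\left(-97 \right)} + 33670\right) = \left(23090 - 145\right) \left(2 \left(-97\right) \left(47 - 97\right) + 33670\right) = 22945 \left(2 \left(-97\right) \left(-50\right) + 33670\right) = 22945 \left(9700 + 33670\right) = 22945 \cdot 43370 = 995124650$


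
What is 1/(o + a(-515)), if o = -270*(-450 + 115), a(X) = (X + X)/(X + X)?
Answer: 1/90451 ≈ 1.1056e-5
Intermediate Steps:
a(X) = 1 (a(X) = (2*X)/((2*X)) = (2*X)*(1/(2*X)) = 1)
o = 90450 (o = -270*(-335) = 90450)
1/(o + a(-515)) = 1/(90450 + 1) = 1/90451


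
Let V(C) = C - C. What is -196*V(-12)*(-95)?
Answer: 0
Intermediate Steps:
V(C) = 0
-196*V(-12)*(-95) = -196*0*(-95) = 0*(-95) = 0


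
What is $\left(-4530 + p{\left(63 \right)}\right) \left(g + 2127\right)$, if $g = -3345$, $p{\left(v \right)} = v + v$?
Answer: $5364072$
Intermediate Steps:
$p{\left(v \right)} = 2 v$
$\left(-4530 + p{\left(63 \right)}\right) \left(g + 2127\right) = \left(-4530 + 2 \cdot 63\right) \left(-3345 + 2127\right) = \left(-4530 + 126\right) \left(-1218\right) = \left(-4404\right) \left(-1218\right) = 5364072$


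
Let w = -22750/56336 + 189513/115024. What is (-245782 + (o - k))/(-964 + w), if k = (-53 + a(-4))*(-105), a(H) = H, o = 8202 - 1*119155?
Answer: 20985917155840/55702256619 ≈ 376.75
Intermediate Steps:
o = -110953 (o = 8202 - 119155 = -110953)
w = 71960789/57857072 (w = -22750*1/56336 + 189513*(1/115024) = -1625/4024 + 189513/115024 = 71960789/57857072 ≈ 1.2438)
k = 5985 (k = (-53 - 4)*(-105) = -57*(-105) = 5985)
(-245782 + (o - k))/(-964 + w) = (-245782 + (-110953 - 1*5985))/(-964 + 71960789/57857072) = (-245782 + (-110953 - 5985))/(-55702256619/57857072) = (-245782 - 116938)*(-57857072/55702256619) = -362720*(-57857072/55702256619) = 20985917155840/55702256619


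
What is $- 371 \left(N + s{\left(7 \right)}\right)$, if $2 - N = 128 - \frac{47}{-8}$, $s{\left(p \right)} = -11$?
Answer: $\frac{424053}{8} \approx 53007.0$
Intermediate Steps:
$N = - \frac{1055}{8}$ ($N = 2 - \left(128 - \frac{47}{-8}\right) = 2 - \left(128 - 47 \left(- \frac{1}{8}\right)\right) = 2 - \left(128 - - \frac{47}{8}\right) = 2 - \left(128 + \frac{47}{8}\right) = 2 - \frac{1071}{8} = - \frac{1055}{8} \approx -131.88$)
$- 371 \left(N + s{\left(7 \right)}\right) = - 371 \left(- \frac{1055}{8} - 11\right) = \left(-371\right) \left(- \frac{1143}{8}\right) = \frac{424053}{8}$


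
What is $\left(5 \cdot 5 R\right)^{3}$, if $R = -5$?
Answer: $-1953125$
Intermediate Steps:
$\left(5 \cdot 5 R\right)^{3} = \left(5 \cdot 5 \left(-5\right)\right)^{3} = \left(25 \left(-5\right)\right)^{3} = \left(-125\right)^{3} = -1953125$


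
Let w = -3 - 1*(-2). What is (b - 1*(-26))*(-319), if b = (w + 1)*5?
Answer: -8294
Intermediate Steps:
w = -1 (w = -3 + 2 = -1)
b = 0 (b = (-1 + 1)*5 = 0*5 = 0)
(b - 1*(-26))*(-319) = (0 - 1*(-26))*(-319) = (0 + 26)*(-319) = 26*(-319) = -8294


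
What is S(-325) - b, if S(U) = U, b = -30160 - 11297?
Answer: 41132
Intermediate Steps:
b = -41457
S(-325) - b = -325 - 1*(-41457) = -325 + 41457 = 41132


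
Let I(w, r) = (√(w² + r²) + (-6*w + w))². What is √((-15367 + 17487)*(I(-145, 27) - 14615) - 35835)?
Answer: √(1129423845 + 3074000*√21754) ≈ 39785.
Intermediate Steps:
I(w, r) = (√(r² + w²) - 5*w)²
√((-15367 + 17487)*(I(-145, 27) - 14615) - 35835) = √((-15367 + 17487)*((-√(27² + (-145)²) + 5*(-145))² - 14615) - 35835) = √(2120*((-√(729 + 21025) - 725)² - 14615) - 35835) = √(2120*((-√21754 - 725)² - 14615) - 35835) = √(2120*((-725 - √21754)² - 14615) - 35835) = √(2120*(-14615 + (-725 - √21754)²) - 35835) = √((-30983800 + 2120*(-725 - √21754)²) - 35835) = √(-31019635 + 2120*(-725 - √21754)²)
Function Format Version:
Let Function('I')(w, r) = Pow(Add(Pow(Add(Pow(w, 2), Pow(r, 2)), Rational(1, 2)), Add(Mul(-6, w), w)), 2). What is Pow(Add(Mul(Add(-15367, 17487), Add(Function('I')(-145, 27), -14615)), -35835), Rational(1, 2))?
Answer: Pow(Add(1129423845, Mul(3074000, Pow(21754, Rational(1, 2)))), Rational(1, 2)) ≈ 39785.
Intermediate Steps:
Function('I')(w, r) = Pow(Add(Pow(Add(Pow(r, 2), Pow(w, 2)), Rational(1, 2)), Mul(-5, w)), 2)
Pow(Add(Mul(Add(-15367, 17487), Add(Function('I')(-145, 27), -14615)), -35835), Rational(1, 2)) = Pow(Add(Mul(Add(-15367, 17487), Add(Pow(Add(Mul(-1, Pow(Add(Pow(27, 2), Pow(-145, 2)), Rational(1, 2))), Mul(5, -145)), 2), -14615)), -35835), Rational(1, 2)) = Pow(Add(Mul(2120, Add(Pow(Add(Mul(-1, Pow(Add(729, 21025), Rational(1, 2))), -725), 2), -14615)), -35835), Rational(1, 2)) = Pow(Add(Mul(2120, Add(Pow(Add(Mul(-1, Pow(21754, Rational(1, 2))), -725), 2), -14615)), -35835), Rational(1, 2)) = Pow(Add(Mul(2120, Add(Pow(Add(-725, Mul(-1, Pow(21754, Rational(1, 2)))), 2), -14615)), -35835), Rational(1, 2)) = Pow(Add(Mul(2120, Add(-14615, Pow(Add(-725, Mul(-1, Pow(21754, Rational(1, 2)))), 2))), -35835), Rational(1, 2)) = Pow(Add(Add(-30983800, Mul(2120, Pow(Add(-725, Mul(-1, Pow(21754, Rational(1, 2)))), 2))), -35835), Rational(1, 2)) = Pow(Add(-31019635, Mul(2120, Pow(Add(-725, Mul(-1, Pow(21754, Rational(1, 2)))), 2))), Rational(1, 2))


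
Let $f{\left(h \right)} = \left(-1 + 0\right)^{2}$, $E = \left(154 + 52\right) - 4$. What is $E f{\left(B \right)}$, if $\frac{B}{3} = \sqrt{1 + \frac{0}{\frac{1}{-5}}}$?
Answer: $202$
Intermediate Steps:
$E = 202$ ($E = 206 - 4 = 202$)
$B = 3$ ($B = 3 \sqrt{1 + \frac{0}{\frac{1}{-5}}} = 3 \sqrt{1 + \frac{0}{- \frac{1}{5}}} = 3 \sqrt{1 + 0 \left(-5\right)} = 3 \sqrt{1 + 0} = 3 \sqrt{1} = 3 \cdot 1 = 3$)
$f{\left(h \right)} = 1$ ($f{\left(h \right)} = \left(-1\right)^{2} = 1$)
$E f{\left(B \right)} = 202 \cdot 1 = 202$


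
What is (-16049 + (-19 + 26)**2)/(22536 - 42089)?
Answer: 16000/19553 ≈ 0.81829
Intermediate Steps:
(-16049 + (-19 + 26)**2)/(22536 - 42089) = (-16049 + 7**2)/(-19553) = (-16049 + 49)*(-1/19553) = -16000*(-1/19553) = 16000/19553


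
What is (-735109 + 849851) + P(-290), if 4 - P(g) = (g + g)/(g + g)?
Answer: 114745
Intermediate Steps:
P(g) = 3 (P(g) = 4 - (g + g)/(g + g) = 4 - 2*g/(2*g) = 4 - 2*g*1/(2*g) = 4 - 1*1 = 4 - 1 = 3)
(-735109 + 849851) + P(-290) = (-735109 + 849851) + 3 = 114742 + 3 = 114745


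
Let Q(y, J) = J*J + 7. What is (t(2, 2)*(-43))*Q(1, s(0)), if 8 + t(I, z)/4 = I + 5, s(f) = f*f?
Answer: 1204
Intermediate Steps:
s(f) = f²
t(I, z) = -12 + 4*I (t(I, z) = -32 + 4*(I + 5) = -32 + 4*(5 + I) = -32 + (20 + 4*I) = -12 + 4*I)
Q(y, J) = 7 + J² (Q(y, J) = J² + 7 = 7 + J²)
(t(2, 2)*(-43))*Q(1, s(0)) = ((-12 + 4*2)*(-43))*(7 + (0²)²) = ((-12 + 8)*(-43))*(7 + 0²) = (-4*(-43))*(7 + 0) = 172*7 = 1204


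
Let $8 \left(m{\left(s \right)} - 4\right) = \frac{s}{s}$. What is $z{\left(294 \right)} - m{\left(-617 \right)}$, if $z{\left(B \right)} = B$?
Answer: $\frac{2319}{8} \approx 289.88$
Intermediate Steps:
$m{\left(s \right)} = \frac{33}{8}$ ($m{\left(s \right)} = 4 + \frac{s \frac{1}{s}}{8} = 4 + \frac{1}{8} \cdot 1 = 4 + \frac{1}{8} = \frac{33}{8}$)
$z{\left(294 \right)} - m{\left(-617 \right)} = 294 - \frac{33}{8} = \frac{2319}{8}$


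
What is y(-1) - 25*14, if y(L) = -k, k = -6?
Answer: -344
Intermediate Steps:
y(L) = 6 (y(L) = -1*(-6) = 6)
y(-1) - 25*14 = 6 - 25*14 = 6 - 350 = -344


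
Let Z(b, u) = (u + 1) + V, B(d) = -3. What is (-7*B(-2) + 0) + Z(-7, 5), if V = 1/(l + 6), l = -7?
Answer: 26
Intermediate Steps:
V = -1 (V = 1/(-7 + 6) = 1/(-1) = -1)
Z(b, u) = u (Z(b, u) = (u + 1) - 1 = (1 + u) - 1 = u)
(-7*B(-2) + 0) + Z(-7, 5) = (-7*(-3) + 0) + 5 = (21 + 0) + 5 = 21 + 5 = 26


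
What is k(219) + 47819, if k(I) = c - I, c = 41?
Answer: 47641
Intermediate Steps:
k(I) = 41 - I
k(219) + 47819 = (41 - 1*219) + 47819 = (41 - 219) + 47819 = -178 + 47819 = 47641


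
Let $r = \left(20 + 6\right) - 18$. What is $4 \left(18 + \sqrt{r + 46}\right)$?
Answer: $72 + 12 \sqrt{6} \approx 101.39$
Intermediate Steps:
$r = 8$ ($r = 26 - 18 = 8$)
$4 \left(18 + \sqrt{r + 46}\right) = 4 \left(18 + \sqrt{8 + 46}\right) = 4 \left(18 + \sqrt{54}\right) = 4 \left(18 + 3 \sqrt{6}\right) = 72 + 12 \sqrt{6}$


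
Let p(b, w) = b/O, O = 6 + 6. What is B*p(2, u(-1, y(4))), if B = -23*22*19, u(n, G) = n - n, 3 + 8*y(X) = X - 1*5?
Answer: -4807/3 ≈ -1602.3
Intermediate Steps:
y(X) = -1 + X/8 (y(X) = -3/8 + (X - 1*5)/8 = -3/8 + (X - 5)/8 = -3/8 + (-5 + X)/8 = -3/8 + (-5/8 + X/8) = -1 + X/8)
O = 12
u(n, G) = 0
p(b, w) = b/12
B = -9614 (B = -506*19 = -9614)
B*p(2, u(-1, y(4))) = -4807*2/6 = -9614*⅙ = -4807/3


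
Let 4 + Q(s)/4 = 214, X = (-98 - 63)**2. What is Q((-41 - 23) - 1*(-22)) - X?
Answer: -25081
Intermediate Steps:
X = 25921 (X = (-161)**2 = 25921)
Q(s) = 840 (Q(s) = -16 + 4*214 = -16 + 856 = 840)
Q((-41 - 23) - 1*(-22)) - X = 840 - 1*25921 = 840 - 25921 = -25081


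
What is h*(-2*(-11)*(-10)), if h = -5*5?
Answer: 5500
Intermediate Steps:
h = -25
h*(-2*(-11)*(-10)) = -25*(-2*(-11))*(-10) = -550*(-10) = -25*(-220) = 5500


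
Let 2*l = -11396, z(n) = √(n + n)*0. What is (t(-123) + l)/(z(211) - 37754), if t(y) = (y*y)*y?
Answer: 1866565/37754 ≈ 49.440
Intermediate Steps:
t(y) = y³ (t(y) = y²*y = y³)
z(n) = 0 (z(n) = √(2*n)*0 = (√2*√n)*0 = 0)
l = -5698 (l = (½)*(-11396) = -5698)
(t(-123) + l)/(z(211) - 37754) = ((-123)³ - 5698)/(0 - 37754) = (-1860867 - 5698)/(-37754) = -1866565*(-1/37754) = 1866565/37754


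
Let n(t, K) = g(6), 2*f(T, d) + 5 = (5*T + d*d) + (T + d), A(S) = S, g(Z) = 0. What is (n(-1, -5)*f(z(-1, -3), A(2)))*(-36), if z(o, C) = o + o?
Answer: 0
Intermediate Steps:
z(o, C) = 2*o
f(T, d) = -5/2 + d/2 + d**2/2 + 3*T (f(T, d) = -5/2 + ((5*T + d*d) + (T + d))/2 = -5/2 + ((5*T + d**2) + (T + d))/2 = -5/2 + ((d**2 + 5*T) + (T + d))/2 = -5/2 + (d + d**2 + 6*T)/2 = -5/2 + (d/2 + d**2/2 + 3*T) = -5/2 + d/2 + d**2/2 + 3*T)
n(t, K) = 0
(n(-1, -5)*f(z(-1, -3), A(2)))*(-36) = (0*(-5/2 + (1/2)*2 + (1/2)*2**2 + 3*(2*(-1))))*(-36) = (0*(-5/2 + 1 + (1/2)*4 + 3*(-2)))*(-36) = (0*(-5/2 + 1 + 2 - 6))*(-36) = (0*(-11/2))*(-36) = 0*(-36) = 0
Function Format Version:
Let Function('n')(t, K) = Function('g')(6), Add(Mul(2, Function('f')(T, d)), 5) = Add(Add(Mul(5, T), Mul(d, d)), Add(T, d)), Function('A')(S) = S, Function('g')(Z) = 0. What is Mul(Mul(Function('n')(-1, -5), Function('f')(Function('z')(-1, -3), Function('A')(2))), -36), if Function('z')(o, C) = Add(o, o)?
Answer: 0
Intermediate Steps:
Function('z')(o, C) = Mul(2, o)
Function('f')(T, d) = Add(Rational(-5, 2), Mul(Rational(1, 2), d), Mul(Rational(1, 2), Pow(d, 2)), Mul(3, T)) (Function('f')(T, d) = Add(Rational(-5, 2), Mul(Rational(1, 2), Add(Add(Mul(5, T), Mul(d, d)), Add(T, d)))) = Add(Rational(-5, 2), Mul(Rational(1, 2), Add(Add(Mul(5, T), Pow(d, 2)), Add(T, d)))) = Add(Rational(-5, 2), Mul(Rational(1, 2), Add(Add(Pow(d, 2), Mul(5, T)), Add(T, d)))) = Add(Rational(-5, 2), Mul(Rational(1, 2), Add(d, Pow(d, 2), Mul(6, T)))) = Add(Rational(-5, 2), Add(Mul(Rational(1, 2), d), Mul(Rational(1, 2), Pow(d, 2)), Mul(3, T))) = Add(Rational(-5, 2), Mul(Rational(1, 2), d), Mul(Rational(1, 2), Pow(d, 2)), Mul(3, T)))
Function('n')(t, K) = 0
Mul(Mul(Function('n')(-1, -5), Function('f')(Function('z')(-1, -3), Function('A')(2))), -36) = Mul(Mul(0, Add(Rational(-5, 2), Mul(Rational(1, 2), 2), Mul(Rational(1, 2), Pow(2, 2)), Mul(3, Mul(2, -1)))), -36) = Mul(Mul(0, Add(Rational(-5, 2), 1, Mul(Rational(1, 2), 4), Mul(3, -2))), -36) = Mul(Mul(0, Add(Rational(-5, 2), 1, 2, -6)), -36) = Mul(Mul(0, Rational(-11, 2)), -36) = Mul(0, -36) = 0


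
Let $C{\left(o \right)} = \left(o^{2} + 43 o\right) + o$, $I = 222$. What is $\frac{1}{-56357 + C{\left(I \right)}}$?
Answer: $\frac{1}{2695} \approx 0.00037106$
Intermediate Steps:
$C{\left(o \right)} = o^{2} + 44 o$
$\frac{1}{-56357 + C{\left(I \right)}} = \frac{1}{-56357 + 222 \left(44 + 222\right)} = \frac{1}{-56357 + 222 \cdot 266} = \frac{1}{-56357 + 59052} = \frac{1}{2695}$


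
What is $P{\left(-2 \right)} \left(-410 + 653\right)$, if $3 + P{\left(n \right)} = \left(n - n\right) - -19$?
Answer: $3888$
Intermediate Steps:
$P{\left(n \right)} = 16$ ($P{\left(n \right)} = -3 + \left(\left(n - n\right) - -19\right) = -3 + \left(0 + 19\right) = -3 + 19 = 16$)
$P{\left(-2 \right)} \left(-410 + 653\right) = 16 \left(-410 + 653\right) = 16 \cdot 243 = 3888$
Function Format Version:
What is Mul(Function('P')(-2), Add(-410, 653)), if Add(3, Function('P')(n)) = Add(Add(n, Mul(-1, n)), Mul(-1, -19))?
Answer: 3888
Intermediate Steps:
Function('P')(n) = 16 (Function('P')(n) = Add(-3, Add(Add(n, Mul(-1, n)), Mul(-1, -19))) = Add(-3, Add(0, 19)) = Add(-3, 19) = 16)
Mul(Function('P')(-2), Add(-410, 653)) = Mul(16, Add(-410, 653)) = Mul(16, 243) = 3888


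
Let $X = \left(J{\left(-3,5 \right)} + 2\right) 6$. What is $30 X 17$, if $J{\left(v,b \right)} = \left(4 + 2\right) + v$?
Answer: $15300$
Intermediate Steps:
$J{\left(v,b \right)} = 6 + v$
$X = 30$ ($X = \left(\left(6 - 3\right) + 2\right) 6 = \left(3 + 2\right) 6 = 5 \cdot 6 = 30$)
$30 X 17 = 30 \cdot 30 \cdot 17 = 900 \cdot 17 = 15300$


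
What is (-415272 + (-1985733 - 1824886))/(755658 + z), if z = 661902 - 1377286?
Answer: -4225891/40274 ≈ -104.93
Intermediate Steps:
z = -715384
(-415272 + (-1985733 - 1824886))/(755658 + z) = (-415272 + (-1985733 - 1824886))/(755658 - 715384) = (-415272 - 3810619)/40274 = -4225891*1/40274 = -4225891/40274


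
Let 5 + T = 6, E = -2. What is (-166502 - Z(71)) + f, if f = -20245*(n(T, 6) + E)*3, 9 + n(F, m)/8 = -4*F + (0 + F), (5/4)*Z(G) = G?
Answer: 28927356/5 ≈ 5.7855e+6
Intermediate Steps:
Z(G) = 4*G/5
T = 1 (T = -5 + 6 = 1)
n(F, m) = -72 - 24*F (n(F, m) = -72 + 8*(-4*F + (0 + F)) = -72 + 8*(-4*F + F) = -72 + 8*(-3*F) = -72 - 24*F)
f = 5952030 (f = -20245*((-72 - 24*1) - 2)*3 = -20245*((-72 - 24) - 2)*3 = -20245*(-96 - 2)*3 = -(-1984010)*3 = -20245*(-294) = 5952030)
(-166502 - Z(71)) + f = (-166502 - 4*71/5) + 5952030 = (-166502 - 1*284/5) + 5952030 = (-166502 - 284/5) + 5952030 = -832794/5 + 5952030 = 28927356/5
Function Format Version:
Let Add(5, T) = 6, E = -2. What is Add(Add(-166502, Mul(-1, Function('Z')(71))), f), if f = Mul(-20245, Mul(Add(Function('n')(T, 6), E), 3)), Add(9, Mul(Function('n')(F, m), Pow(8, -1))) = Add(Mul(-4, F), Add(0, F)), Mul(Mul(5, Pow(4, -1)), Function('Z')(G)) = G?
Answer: Rational(28927356, 5) ≈ 5.7855e+6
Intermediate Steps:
Function('Z')(G) = Mul(Rational(4, 5), G)
T = 1 (T = Add(-5, 6) = 1)
Function('n')(F, m) = Add(-72, Mul(-24, F)) (Function('n')(F, m) = Add(-72, Mul(8, Add(Mul(-4, F), Add(0, F)))) = Add(-72, Mul(8, Add(Mul(-4, F), F))) = Add(-72, Mul(8, Mul(-3, F))) = Add(-72, Mul(-24, F)))
f = 5952030 (f = Mul(-20245, Mul(Add(Add(-72, Mul(-24, 1)), -2), 3)) = Mul(-20245, Mul(Add(Add(-72, -24), -2), 3)) = Mul(-20245, Mul(Add(-96, -2), 3)) = Mul(-20245, Mul(-98, 3)) = Mul(-20245, -294) = 5952030)
Add(Add(-166502, Mul(-1, Function('Z')(71))), f) = Add(Add(-166502, Mul(-1, Mul(Rational(4, 5), 71))), 5952030) = Add(Add(-166502, Mul(-1, Rational(284, 5))), 5952030) = Add(Add(-166502, Rational(-284, 5)), 5952030) = Add(Rational(-832794, 5), 5952030) = Rational(28927356, 5)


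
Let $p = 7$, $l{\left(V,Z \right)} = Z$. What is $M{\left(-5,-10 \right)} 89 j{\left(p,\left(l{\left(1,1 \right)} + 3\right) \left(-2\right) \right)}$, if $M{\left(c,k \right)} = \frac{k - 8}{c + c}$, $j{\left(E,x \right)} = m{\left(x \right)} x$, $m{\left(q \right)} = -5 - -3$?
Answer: $\frac{12816}{5} \approx 2563.2$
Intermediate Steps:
$m{\left(q \right)} = -2$ ($m{\left(q \right)} = -5 + 3 = -2$)
$j{\left(E,x \right)} = - 2 x$
$M{\left(c,k \right)} = \frac{-8 + k}{2 c}$
$M{\left(-5,-10 \right)} 89 j{\left(p,\left(l{\left(1,1 \right)} + 3\right) \left(-2\right) \right)} = \frac{-8 - 10}{2 \left(-5\right)} 89 \left(- 2 \left(1 + 3\right) \left(-2\right)\right) = \frac{1}{2} \left(- \frac{1}{5}\right) \left(-18\right) 89 \left(- 2 \cdot 4 \left(-2\right)\right) = \frac{9}{5} \cdot 89 \left(\left(-2\right) \left(-8\right)\right) = \frac{801}{5} \cdot 16 = \frac{12816}{5}$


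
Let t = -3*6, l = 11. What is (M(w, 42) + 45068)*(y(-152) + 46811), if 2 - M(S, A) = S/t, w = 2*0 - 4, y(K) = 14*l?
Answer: 6350106340/3 ≈ 2.1167e+9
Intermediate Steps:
t = -18
y(K) = 154 (y(K) = 14*11 = 154)
w = -4 (w = 0 - 4 = -4)
M(S, A) = 2 + S/18 (M(S, A) = 2 - S/(-18) = 2 - S*(-1)/18 = 2 - (-1)*S/18 = 2 + S/18)
(M(w, 42) + 45068)*(y(-152) + 46811) = ((2 + (1/18)*(-4)) + 45068)*(154 + 46811) = ((2 - 2/9) + 45068)*46965 = (16/9 + 45068)*46965 = (405628/9)*46965 = 6350106340/3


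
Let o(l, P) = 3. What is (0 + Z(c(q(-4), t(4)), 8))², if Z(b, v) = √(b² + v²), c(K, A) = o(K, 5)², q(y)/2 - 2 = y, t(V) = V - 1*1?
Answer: 145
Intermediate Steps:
t(V) = -1 + V (t(V) = V - 1 = -1 + V)
q(y) = 4 + 2*y
c(K, A) = 9 (c(K, A) = 3² = 9)
(0 + Z(c(q(-4), t(4)), 8))² = (0 + √(9² + 8²))² = (0 + √(81 + 64))² = (0 + √145)² = (√145)² = 145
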